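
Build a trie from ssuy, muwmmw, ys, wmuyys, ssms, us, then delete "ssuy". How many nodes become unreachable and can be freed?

2

A node on "ssuy"'s path can go only if nothing else ends at it or branches off below it.
The suffix "uy" (2 nodes) is used only by "ssuy"; the node for "ss" still has the child "m", so pruning stops there.
Nodes removed: 2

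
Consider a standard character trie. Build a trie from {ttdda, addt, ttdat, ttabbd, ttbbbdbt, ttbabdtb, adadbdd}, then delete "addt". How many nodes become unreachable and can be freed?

A node on "addt"'s path can go only if nothing else ends at it or branches off below it.
The suffix "dt" (2 nodes) is used only by "addt"; the node for "ad" still has the child "a", so pruning stops there.
Nodes removed: 2

2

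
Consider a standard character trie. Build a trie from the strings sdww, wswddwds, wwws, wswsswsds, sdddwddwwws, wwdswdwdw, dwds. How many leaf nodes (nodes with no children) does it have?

Leaves are exactly the stored words that no other stored word extends.
Those words: "dwds", "sdddwddwwws", "sdww", "wswddwds", "wswsswsds", "wwdswdwdw", "wwws"
Leaf count: 7

7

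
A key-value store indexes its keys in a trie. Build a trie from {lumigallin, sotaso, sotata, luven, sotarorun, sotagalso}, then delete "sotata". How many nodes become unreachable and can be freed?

2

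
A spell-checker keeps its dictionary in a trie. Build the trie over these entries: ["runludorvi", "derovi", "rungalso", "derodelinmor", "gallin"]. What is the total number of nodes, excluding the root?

Insert word by word; a character creates a node only if that edge doesn't already exist:
  "runludorvi" → 10 new (r, u, n, l, u, d, o, r, v, i)
  "derovi" → 6 new (d, e, r, o, v, i)
  "rungalso" → prefix "run" already present; 5 new (g, a, l, s, o)
  "derodelinmor" → prefix "dero" already present; 8 new (d, e, l, i, n, m, o, r)
  "gallin" → 6 new (g, a, l, l, i, n)
Total nodes = 10 + 6 + 5 + 8 + 6 = 35

35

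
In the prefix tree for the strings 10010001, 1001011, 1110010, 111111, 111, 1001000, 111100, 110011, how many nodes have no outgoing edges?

6

A leaf is a node with no children — equivalently, the end of a word that is not a proper prefix of any other stored word.
Those words: "10010001", "1001011", "110011", "1110010", "111100", "111111"
Leaf count: 6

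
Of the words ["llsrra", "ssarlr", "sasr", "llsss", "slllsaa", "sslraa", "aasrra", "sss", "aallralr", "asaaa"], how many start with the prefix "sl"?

1

Walk to "sl"; the words in its subtree are exactly those with that prefix.
Matches: "slllsaa"
Count: 1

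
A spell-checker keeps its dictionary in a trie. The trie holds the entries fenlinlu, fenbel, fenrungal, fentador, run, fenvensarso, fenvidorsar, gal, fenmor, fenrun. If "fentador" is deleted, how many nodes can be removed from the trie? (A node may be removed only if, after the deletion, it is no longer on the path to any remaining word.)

5

After clearing the end-marker at "fentador", prune upward until reaching a node still needed by another word.
The suffix "tador" (5 nodes) is used only by "fentador"; the node for "fen" still has the child "l", so pruning stops there.
Nodes removed: 5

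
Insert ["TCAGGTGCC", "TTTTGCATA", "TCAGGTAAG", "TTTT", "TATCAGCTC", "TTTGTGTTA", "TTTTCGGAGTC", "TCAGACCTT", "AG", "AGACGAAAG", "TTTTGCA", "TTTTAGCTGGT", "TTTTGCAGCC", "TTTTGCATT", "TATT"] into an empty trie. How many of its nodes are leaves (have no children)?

12

Leaves are exactly the stored words that no other stored word extends.
Those words: "AGACGAAAG", "TATCAGCTC", "TATT", "TCAGACCTT", "TCAGGTAAG", "TCAGGTGCC", "TTTGTGTTA", "TTTTAGCTGGT", "TTTTCGGAGTC", "TTTTGCAGCC", "TTTTGCATA", "TTTTGCATT"
Leaf count: 12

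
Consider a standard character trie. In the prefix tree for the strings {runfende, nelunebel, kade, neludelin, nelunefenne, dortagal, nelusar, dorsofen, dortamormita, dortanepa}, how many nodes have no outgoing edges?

10

Leaves are exactly the stored words that no other stored word extends.
Those words: "dorsofen", "dortagal", "dortamormita", "dortanepa", "kade", "neludelin", "nelunebel", "nelunefenne", "nelusar", "runfende"
Leaf count: 10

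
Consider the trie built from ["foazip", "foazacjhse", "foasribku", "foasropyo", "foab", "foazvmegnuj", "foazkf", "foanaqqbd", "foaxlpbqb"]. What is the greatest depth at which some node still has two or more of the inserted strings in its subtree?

5

The deepest shared node is where two words last agree before diverging.
e.g. "foasribku" and "foasropyo" share the prefix "foasr" of length 5; no pair shares a longer one.
Longest shared-prefix length: 5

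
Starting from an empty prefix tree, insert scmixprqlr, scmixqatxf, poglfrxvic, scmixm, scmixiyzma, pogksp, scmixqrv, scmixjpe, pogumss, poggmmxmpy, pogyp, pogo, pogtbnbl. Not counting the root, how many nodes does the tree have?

58

For each word, the new-node count is its length minus the longest prefix already in the trie:
  "scmixprqlr" → 10 new (s, c, m, i, x, p, r, q, l, r)
  "scmixqatxf" → prefix "scmix" already present; 5 new (q, a, t, x, f)
  "poglfrxvic" → 10 new (p, o, g, l, f, r, x, v, i, c)
  "scmixm" → prefix "scmix" already present; 1 new (m)
  "scmixiyzma" → prefix "scmix" already present; 5 new (i, y, z, m, a)
  "pogksp" → prefix "pog" already present; 3 new (k, s, p)
  "scmixqrv" → prefix "scmixq" already present; 2 new (r, v)
  "scmixjpe" → prefix "scmix" already present; 3 new (j, p, e)
  "pogumss" → prefix "pog" already present; 4 new (u, m, s, s)
  "poggmmxmpy" → prefix "pog" already present; 7 new (g, m, m, x, m, p, y)
  "pogyp" → prefix "pog" already present; 2 new (y, p)
  "pogo" → prefix "pog" already present; 1 new (o)
  "pogtbnbl" → prefix "pog" already present; 5 new (t, b, n, b, l)
Total nodes = 10 + 5 + 10 + 1 + 5 + 3 + 2 + 3 + 4 + 7 + 2 + 1 + 5 = 58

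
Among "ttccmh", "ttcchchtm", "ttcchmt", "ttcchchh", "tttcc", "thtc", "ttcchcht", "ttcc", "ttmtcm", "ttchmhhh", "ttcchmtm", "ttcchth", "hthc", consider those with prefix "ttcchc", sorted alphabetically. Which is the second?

Words with prefix "ttcchc", in lexicographic order: "ttcchchh", "ttcchcht", "ttcchchtm"
The 2nd is ttcchcht.

ttcchcht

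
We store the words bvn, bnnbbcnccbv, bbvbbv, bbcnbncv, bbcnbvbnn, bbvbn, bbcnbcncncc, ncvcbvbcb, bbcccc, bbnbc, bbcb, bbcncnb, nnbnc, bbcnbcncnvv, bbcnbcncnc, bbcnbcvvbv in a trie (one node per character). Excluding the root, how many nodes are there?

64

Trace insertions, counting only characters that open a new branch:
  "bvn" → 3 new (b, v, n)
  "bnnbbcnccbv" → prefix "b" already present; 10 new (n, n, b, b, c, n, c, c, b, v)
  "bbvbbv" → prefix "b" already present; 5 new (b, v, b, b, v)
  "bbcnbncv" → prefix "bb" already present; 6 new (c, n, b, n, c, v)
  "bbcnbvbnn" → prefix "bbcnb" already present; 4 new (v, b, n, n)
  "bbvbn" → prefix "bbvb" already present; 1 new (n)
  "bbcnbcncncc" → prefix "bbcnb" already present; 6 new (c, n, c, n, c, c)
  "ncvcbvbcb" → 9 new (n, c, v, c, b, v, b, c, b)
  "bbcccc" → prefix "bbc" already present; 3 new (c, c, c)
  "bbnbc" → prefix "bb" already present; 3 new (n, b, c)
  "bbcb" → prefix "bbc" already present; 1 new (b)
  "bbcncnb" → prefix "bbcn" already present; 3 new (c, n, b)
  "nnbnc" → prefix "n" already present; 4 new (n, b, n, c)
  "bbcnbcncnvv" → prefix "bbcnbcncn" already present; 2 new (v, v)
  "bbcnbcncnc" → prefix "bbcnbcncnc" already present; 0 new (none)
  "bbcnbcvvbv" → prefix "bbcnbc" already present; 4 new (v, v, b, v)
Total nodes = 3 + 10 + 5 + 6 + 4 + 1 + 6 + 9 + 3 + 3 + 1 + 3 + 4 + 2 + 0 + 4 = 64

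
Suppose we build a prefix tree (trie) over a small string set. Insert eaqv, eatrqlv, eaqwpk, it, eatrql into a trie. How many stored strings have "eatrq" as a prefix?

Walk to "eatrq"; the words in its subtree are exactly those with that prefix.
Words under "eatrq": eatrql, eatrqlv
Count: 2

2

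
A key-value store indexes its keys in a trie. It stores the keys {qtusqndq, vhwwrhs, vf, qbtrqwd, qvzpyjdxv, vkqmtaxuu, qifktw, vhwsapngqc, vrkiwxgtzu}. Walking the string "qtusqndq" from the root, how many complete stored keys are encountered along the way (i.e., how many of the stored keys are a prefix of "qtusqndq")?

Check each prefix of "qtusqndq" against the stored set — each match is an end-marker on the path.
Prefixes of the query that are stored words: "qtusqndq"
Count: 1

1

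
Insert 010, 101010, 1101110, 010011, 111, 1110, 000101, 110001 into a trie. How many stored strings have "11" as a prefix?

Traverse to the node for "11", then collect every word in that subtree.
Matches: "110001", "1101110", "111", "1110"
Count: 4

4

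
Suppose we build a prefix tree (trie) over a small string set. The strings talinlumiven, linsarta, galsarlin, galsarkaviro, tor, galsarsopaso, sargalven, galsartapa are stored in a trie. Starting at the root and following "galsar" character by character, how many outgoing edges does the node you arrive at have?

The children of the "galsar" node are the distinct next characters among strings starting with "galsar".
Distinct next characters after "galsar": k, l, s, t.
That node has 4 child edges.

4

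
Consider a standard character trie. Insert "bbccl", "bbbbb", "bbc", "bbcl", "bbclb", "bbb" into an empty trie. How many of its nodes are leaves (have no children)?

Leaves are exactly the stored words that no other stored word extends.
Those words: "bbbbb", "bbccl", "bbclb"
Leaf count: 3

3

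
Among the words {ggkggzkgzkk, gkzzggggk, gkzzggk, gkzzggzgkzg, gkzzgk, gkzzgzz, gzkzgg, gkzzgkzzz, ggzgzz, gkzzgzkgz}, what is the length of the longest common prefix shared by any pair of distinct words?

6

Look for the deepest trie node that still has at least two words in its subtree.
e.g. "gkzzggggk" and "gkzzggk" share the prefix "gkzzgg" of length 6; no pair shares a longer one.
Longest shared-prefix length: 6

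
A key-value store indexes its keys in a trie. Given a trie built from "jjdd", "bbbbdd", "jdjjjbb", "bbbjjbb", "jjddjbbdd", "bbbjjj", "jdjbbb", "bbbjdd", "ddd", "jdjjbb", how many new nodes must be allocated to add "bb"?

"bb" is already a full path in the trie; only an end-marker is added.
No new nodes are needed: 0.

0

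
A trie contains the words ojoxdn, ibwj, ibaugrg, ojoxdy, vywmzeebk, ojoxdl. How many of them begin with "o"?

3

Traverse to the node for "o", then collect every word in that subtree.
Matches: "ojoxdl", "ojoxdn", "ojoxdy"
Count: 3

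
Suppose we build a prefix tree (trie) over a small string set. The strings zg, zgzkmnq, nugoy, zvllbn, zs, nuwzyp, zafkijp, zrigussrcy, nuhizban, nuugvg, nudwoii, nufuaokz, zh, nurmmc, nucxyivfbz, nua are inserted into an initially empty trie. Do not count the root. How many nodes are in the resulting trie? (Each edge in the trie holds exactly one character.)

Count nodes per top-level branch (shared prefixes stored once):
  'n'-branch (nua, nucxyivfbz, nudwoii, nufuaokz, nugoy, nuhizban, nurmmc, nuugvg, nuwzyp): 43 nodes
  'z'-branch (zafkijp, zg, zgzkmnq, zh, zrigussrcy, zs, zvllbn): 29 nodes
Sum: 72

72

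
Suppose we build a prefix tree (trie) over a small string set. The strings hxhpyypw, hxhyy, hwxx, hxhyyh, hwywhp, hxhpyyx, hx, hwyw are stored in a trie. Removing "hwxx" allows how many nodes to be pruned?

Walk "hwxx" from the leaf back toward the root, removing each node that no remaining word uses.
The suffix "xx" (2 nodes) is used only by "hwxx"; the node for "hw" still has the child "y", so pruning stops there.
Nodes removed: 2

2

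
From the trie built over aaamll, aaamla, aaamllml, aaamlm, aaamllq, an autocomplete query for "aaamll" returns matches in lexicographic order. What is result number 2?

aaamllml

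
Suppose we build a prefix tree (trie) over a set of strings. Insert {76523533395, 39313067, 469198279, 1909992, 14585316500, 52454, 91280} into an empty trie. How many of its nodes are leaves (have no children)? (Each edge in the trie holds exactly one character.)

7

A leaf is a node with no children — equivalently, the end of a word that is not a proper prefix of any other stored word.
Those words: "14585316500", "1909992", "39313067", "469198279", "52454", "76523533395", "91280"
Leaf count: 7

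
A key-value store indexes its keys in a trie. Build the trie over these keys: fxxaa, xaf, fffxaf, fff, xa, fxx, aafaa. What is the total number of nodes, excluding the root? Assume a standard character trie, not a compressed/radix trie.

18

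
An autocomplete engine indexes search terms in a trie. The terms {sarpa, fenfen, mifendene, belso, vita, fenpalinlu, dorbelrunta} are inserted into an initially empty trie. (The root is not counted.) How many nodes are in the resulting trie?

For each word, the new-node count is its length minus the longest prefix already in the trie:
  "sarpa" → 5 new (s, a, r, p, a)
  "fenfen" → 6 new (f, e, n, f, e, n)
  "mifendene" → 9 new (m, i, f, e, n, d, e, n, e)
  "belso" → 5 new (b, e, l, s, o)
  "vita" → 4 new (v, i, t, a)
  "fenpalinlu" → prefix "fen" already present; 7 new (p, a, l, i, n, l, u)
  "dorbelrunta" → 11 new (d, o, r, b, e, l, r, u, n, t, a)
Total nodes = 5 + 6 + 9 + 5 + 4 + 7 + 11 = 47

47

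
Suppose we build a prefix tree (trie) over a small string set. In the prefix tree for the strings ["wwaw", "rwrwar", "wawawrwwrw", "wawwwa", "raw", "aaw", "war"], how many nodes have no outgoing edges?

Leaves are exactly the stored words that no other stored word extends.
Those words: "aaw", "raw", "rwrwar", "war", "wawawrwwrw", "wawwwa", "wwaw"
Leaf count: 7

7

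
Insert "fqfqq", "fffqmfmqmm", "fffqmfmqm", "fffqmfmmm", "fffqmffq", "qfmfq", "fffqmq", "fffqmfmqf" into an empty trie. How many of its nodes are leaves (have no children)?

7

Leaves are exactly the stored words that no other stored word extends.
Those words: "fffqmffq", "fffqmfmmm", "fffqmfmqf", "fffqmfmqmm", "fffqmq", "fqfqq", "qfmfq"
Leaf count: 7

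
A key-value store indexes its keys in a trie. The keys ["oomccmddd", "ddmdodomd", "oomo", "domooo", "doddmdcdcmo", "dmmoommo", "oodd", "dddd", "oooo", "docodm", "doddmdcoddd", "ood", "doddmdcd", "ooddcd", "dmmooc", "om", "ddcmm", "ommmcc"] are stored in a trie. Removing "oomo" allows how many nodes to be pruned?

After clearing the end-marker at "oomo", prune upward until reaching a node still needed by another word.
The suffix "o" (1 node) is used only by "oomo"; the node for "oom" still has the child "c", so pruning stops there.
Nodes removed: 1

1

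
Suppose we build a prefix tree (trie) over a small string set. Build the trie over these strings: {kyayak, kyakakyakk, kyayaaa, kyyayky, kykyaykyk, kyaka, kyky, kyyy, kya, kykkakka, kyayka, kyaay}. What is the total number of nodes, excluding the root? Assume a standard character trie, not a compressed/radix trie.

37

Trie structure (* marks end of a word):
(root)
└─ k
   └─ y
      ├─ a *
      │  ├─ a
      │  │  └─ y *
      │  ├─ k
      │  │  └─ a *
      │  │     └─ k
      │  │        └─ y
      │  │           └─ a
      │  │              └─ k
      │  │                 └─ k *
      │  └─ y
      │     ├─ a
      │     │  ├─ a
      │     │  │  └─ a *
      │     │  └─ k *
      │     └─ k
      │        └─ a *
      ├─ k
      │  ├─ k
      │  │  └─ a
      │  │     └─ k
      │  │        └─ k
      │  │           └─ a *
      │  └─ y *
      │     └─ a
      │        └─ y
      │           └─ k
      │              └─ y
      │                 └─ k *
      └─ y
         ├─ a
         │  └─ y
         │     └─ k
         │        └─ y *
         └─ y *
Counting every labelled node above: 37.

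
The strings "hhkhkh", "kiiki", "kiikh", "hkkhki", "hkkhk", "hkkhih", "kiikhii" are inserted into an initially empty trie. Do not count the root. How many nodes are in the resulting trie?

21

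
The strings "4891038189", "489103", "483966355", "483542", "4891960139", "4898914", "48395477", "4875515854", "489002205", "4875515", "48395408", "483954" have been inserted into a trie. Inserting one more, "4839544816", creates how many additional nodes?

Walking "4839544816" from the root, the first 6 characters ("483954") follow existing edges; "4" is the first miss.
Each of the 4 remaining characters creates one node.

4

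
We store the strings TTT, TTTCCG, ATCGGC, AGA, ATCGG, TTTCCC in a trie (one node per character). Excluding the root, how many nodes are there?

15

Trace insertions, counting only characters that open a new branch:
  "TTT" → 3 new (T, T, T)
  "TTTCCG" → prefix "TTT" already present; 3 new (C, C, G)
  "ATCGGC" → 6 new (A, T, C, G, G, C)
  "AGA" → prefix "A" already present; 2 new (G, A)
  "ATCGG" → prefix "ATCGG" already present; 0 new (none)
  "TTTCCC" → prefix "TTTCC" already present; 1 new (C)
Total nodes = 3 + 3 + 6 + 2 + 0 + 1 = 15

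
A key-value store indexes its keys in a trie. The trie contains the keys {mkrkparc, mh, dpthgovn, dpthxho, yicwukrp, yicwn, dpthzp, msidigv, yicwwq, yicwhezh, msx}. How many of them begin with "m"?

4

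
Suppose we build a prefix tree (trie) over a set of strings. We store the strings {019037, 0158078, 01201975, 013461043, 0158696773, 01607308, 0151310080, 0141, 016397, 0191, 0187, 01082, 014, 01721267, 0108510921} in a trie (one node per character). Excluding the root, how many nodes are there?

Count nodes per top-level branch (shared prefixes stored once):
  '0'-branch (01082, 0108510921, 01201975, 013461043, 014, 0141, 0151310080, 0158078, 0158696773, 01607308, 016397, 01721267, 0187, 019037, 0191): 66 nodes
Sum: 66

66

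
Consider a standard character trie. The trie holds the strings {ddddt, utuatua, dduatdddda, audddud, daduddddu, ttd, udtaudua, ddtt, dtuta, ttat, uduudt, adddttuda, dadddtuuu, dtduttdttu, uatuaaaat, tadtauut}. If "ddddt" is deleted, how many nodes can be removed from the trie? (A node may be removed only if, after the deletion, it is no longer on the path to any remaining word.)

A node on "ddddt"'s path can go only if nothing else ends at it or branches off below it.
The suffix "ddt" (3 nodes) is used only by "ddddt"; the node for "dd" still has the child "u", so pruning stops there.
Nodes removed: 3

3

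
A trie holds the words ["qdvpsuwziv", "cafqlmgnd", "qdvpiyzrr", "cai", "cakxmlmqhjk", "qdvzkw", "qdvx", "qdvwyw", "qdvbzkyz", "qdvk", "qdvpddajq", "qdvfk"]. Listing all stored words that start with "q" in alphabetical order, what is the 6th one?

Words with prefix "q", in lexicographic order: "qdvbzkyz", "qdvfk", "qdvk", "qdvpddajq", "qdvpiyzrr", "qdvpsuwziv", "qdvwyw", "qdvx", "qdvzkw"
The 6th is qdvpsuwziv.

qdvpsuwziv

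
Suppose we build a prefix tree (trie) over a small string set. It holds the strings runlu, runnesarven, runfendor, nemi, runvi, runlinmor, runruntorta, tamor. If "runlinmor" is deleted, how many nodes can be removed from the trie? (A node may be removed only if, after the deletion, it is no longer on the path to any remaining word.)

5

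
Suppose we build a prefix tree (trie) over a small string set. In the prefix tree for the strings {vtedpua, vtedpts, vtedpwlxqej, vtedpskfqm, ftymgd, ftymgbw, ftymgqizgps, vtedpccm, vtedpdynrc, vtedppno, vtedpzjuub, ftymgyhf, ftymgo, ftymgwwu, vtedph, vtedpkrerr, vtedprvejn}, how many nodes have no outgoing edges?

17

A leaf is a node with no children — equivalently, the end of a word that is not a proper prefix of any other stored word.
Those words: "ftymgbw", "ftymgd", "ftymgo", "ftymgqizgps", "ftymgwwu", "ftymgyhf", "vtedpccm", "vtedpdynrc", "vtedph", "vtedpkrerr", "vtedppno", "vtedprvejn", "vtedpskfqm", "vtedpts", "vtedpua", "vtedpwlxqej", "vtedpzjuub"
Leaf count: 17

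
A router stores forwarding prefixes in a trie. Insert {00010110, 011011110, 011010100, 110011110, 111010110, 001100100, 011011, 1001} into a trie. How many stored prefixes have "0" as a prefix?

5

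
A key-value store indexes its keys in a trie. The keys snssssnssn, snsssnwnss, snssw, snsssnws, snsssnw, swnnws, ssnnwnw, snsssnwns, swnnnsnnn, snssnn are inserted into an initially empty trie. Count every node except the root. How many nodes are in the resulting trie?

35

For each word, the new-node count is its length minus the longest prefix already in the trie:
  "snssssnssn" → 10 new (s, n, s, s, s, s, n, s, s, n)
  "snsssnwnss" → prefix "snsss" already present; 5 new (n, w, n, s, s)
  "snssw" → prefix "snss" already present; 1 new (w)
  "snsssnws" → prefix "snsssnw" already present; 1 new (s)
  "snsssnw" → prefix "snsssnw" already present; 0 new (none)
  "swnnws" → prefix "s" already present; 5 new (w, n, n, w, s)
  "ssnnwnw" → prefix "s" already present; 6 new (s, n, n, w, n, w)
  "snsssnwns" → prefix "snsssnwns" already present; 0 new (none)
  "swnnnsnnn" → prefix "swnn" already present; 5 new (n, s, n, n, n)
  "snssnn" → prefix "snss" already present; 2 new (n, n)
Total nodes = 10 + 5 + 1 + 1 + 0 + 5 + 6 + 0 + 5 + 2 = 35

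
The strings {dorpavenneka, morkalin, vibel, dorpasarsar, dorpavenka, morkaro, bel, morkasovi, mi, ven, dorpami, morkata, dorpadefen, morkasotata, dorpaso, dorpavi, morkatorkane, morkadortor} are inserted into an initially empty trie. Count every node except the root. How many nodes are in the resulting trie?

For each word, the new-node count is its length minus the longest prefix already in the trie:
  "dorpavenneka" → 12 new (d, o, r, p, a, v, e, n, n, e, k, a)
  "morkalin" → 8 new (m, o, r, k, a, l, i, n)
  "vibel" → 5 new (v, i, b, e, l)
  "dorpasarsar" → prefix "dorpa" already present; 6 new (s, a, r, s, a, r)
  "dorpavenka" → prefix "dorpaven" already present; 2 new (k, a)
  "morkaro" → prefix "morka" already present; 2 new (r, o)
  "bel" → 3 new (b, e, l)
  "morkasovi" → prefix "morka" already present; 4 new (s, o, v, i)
  "mi" → prefix "m" already present; 1 new (i)
  "ven" → prefix "v" already present; 2 new (e, n)
  "dorpami" → prefix "dorpa" already present; 2 new (m, i)
  "morkata" → prefix "morka" already present; 2 new (t, a)
  "dorpadefen" → prefix "dorpa" already present; 5 new (d, e, f, e, n)
  "morkasotata" → prefix "morkaso" already present; 4 new (t, a, t, a)
  "dorpaso" → prefix "dorpas" already present; 1 new (o)
  "dorpavi" → prefix "dorpav" already present; 1 new (i)
  "morkatorkane" → prefix "morkat" already present; 6 new (o, r, k, a, n, e)
  "morkadortor" → prefix "morka" already present; 6 new (d, o, r, t, o, r)
Total nodes = 12 + 8 + 5 + 6 + 2 + 2 + 3 + 4 + 1 + 2 + 2 + 2 + 5 + 4 + 1 + 1 + 6 + 6 = 72

72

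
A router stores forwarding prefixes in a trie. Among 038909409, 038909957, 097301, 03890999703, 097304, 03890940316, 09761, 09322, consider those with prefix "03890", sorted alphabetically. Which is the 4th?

Filter for "03890…" and sort: "03890940316", "038909409", "038909957", "03890999703"
The 4th is 03890999703.

03890999703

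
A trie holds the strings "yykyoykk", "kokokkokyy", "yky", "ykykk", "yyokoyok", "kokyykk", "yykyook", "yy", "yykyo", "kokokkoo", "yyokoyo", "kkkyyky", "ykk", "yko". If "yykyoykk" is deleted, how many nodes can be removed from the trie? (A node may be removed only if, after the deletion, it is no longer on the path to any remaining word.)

3

After clearing the end-marker at "yykyoykk", prune upward until reaching a node still needed by another word.
The suffix "ykk" (3 nodes) is used only by "yykyoykk"; the node for "yykyo" still has the child "o", so pruning stops there.
Nodes removed: 3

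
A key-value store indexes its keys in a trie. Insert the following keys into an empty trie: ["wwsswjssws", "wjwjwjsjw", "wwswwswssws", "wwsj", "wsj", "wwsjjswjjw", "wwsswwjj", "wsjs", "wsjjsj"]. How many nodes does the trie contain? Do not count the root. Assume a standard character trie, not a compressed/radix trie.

42

Insert word by word; a character creates a node only if that edge doesn't already exist:
  "wwsswjssws" → 10 new (w, w, s, s, w, j, s, s, w, s)
  "wjwjwjsjw" → prefix "w" already present; 8 new (j, w, j, w, j, s, j, w)
  "wwswwswssws" → prefix "wws" already present; 8 new (w, w, s, w, s, s, w, s)
  "wwsj" → prefix "wws" already present; 1 new (j)
  "wsj" → prefix "w" already present; 2 new (s, j)
  "wwsjjswjjw" → prefix "wwsj" already present; 6 new (j, s, w, j, j, w)
  "wwsswwjj" → prefix "wwssw" already present; 3 new (w, j, j)
  "wsjs" → prefix "wsj" already present; 1 new (s)
  "wsjjsj" → prefix "wsj" already present; 3 new (j, s, j)
Total nodes = 10 + 8 + 8 + 1 + 2 + 6 + 3 + 1 + 3 = 42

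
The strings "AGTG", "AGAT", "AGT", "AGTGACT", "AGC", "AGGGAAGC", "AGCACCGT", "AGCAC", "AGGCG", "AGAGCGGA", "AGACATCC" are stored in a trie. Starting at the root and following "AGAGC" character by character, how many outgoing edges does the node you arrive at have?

1

The children of the "AGAGC" node are the distinct next characters among strings starting with "AGAGC".
Characters that immediately follow "AGAGC" among the stored strings: {G}.
That node has 1 child edge.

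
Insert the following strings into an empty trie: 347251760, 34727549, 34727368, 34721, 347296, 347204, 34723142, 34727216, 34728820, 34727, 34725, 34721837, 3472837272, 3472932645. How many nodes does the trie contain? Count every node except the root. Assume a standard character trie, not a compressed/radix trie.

For each word, the new-node count is its length minus the longest prefix already in the trie:
  "347251760" → 9 new (3, 4, 7, 2, 5, 1, 7, 6, 0)
  "34727549" → prefix "3472" already present; 4 new (7, 5, 4, 9)
  "34727368" → prefix "34727" already present; 3 new (3, 6, 8)
  "34721" → prefix "3472" already present; 1 new (1)
  "347296" → prefix "3472" already present; 2 new (9, 6)
  "347204" → prefix "3472" already present; 2 new (0, 4)
  "34723142" → prefix "3472" already present; 4 new (3, 1, 4, 2)
  "34727216" → prefix "34727" already present; 3 new (2, 1, 6)
  "34728820" → prefix "3472" already present; 4 new (8, 8, 2, 0)
  "34727" → prefix "34727" already present; 0 new (none)
  "34725" → prefix "34725" already present; 0 new (none)
  "34721837" → prefix "34721" already present; 3 new (8, 3, 7)
  "3472837272" → prefix "34728" already present; 5 new (3, 7, 2, 7, 2)
  "3472932645" → prefix "34729" already present; 5 new (3, 2, 6, 4, 5)
Total nodes = 9 + 4 + 3 + 1 + 2 + 2 + 4 + 3 + 4 + 0 + 0 + 3 + 5 + 5 = 45

45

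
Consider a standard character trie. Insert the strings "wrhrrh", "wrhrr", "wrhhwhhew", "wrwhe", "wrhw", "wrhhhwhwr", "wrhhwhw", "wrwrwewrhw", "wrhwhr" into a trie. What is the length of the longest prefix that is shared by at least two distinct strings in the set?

Look for the deepest trie node that still has at least two words in its subtree.
"wrhhwhhew" and "wrhhwhw" agree on "wrhhwh" (6 characters) before diverging; nothing deeper is shared.
Longest shared-prefix length: 6

6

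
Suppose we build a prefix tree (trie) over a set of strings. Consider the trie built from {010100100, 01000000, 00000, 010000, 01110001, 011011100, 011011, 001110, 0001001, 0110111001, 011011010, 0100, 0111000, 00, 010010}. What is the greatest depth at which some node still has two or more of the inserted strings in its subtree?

9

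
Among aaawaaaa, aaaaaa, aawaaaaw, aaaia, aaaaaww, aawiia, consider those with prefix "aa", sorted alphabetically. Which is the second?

aaaaaww

DFS of the "aa" subtree visits, in order: "aaaaaa", "aaaaaww", "aaaia", "aaawaaaa", "aawaaaaw", "aawiia"
The 2nd is aaaaaww.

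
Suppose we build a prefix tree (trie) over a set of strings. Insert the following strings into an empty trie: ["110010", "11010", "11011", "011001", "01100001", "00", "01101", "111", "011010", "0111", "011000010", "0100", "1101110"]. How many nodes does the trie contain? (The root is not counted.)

28

Insert word by word; a character creates a node only if that edge doesn't already exist:
  "110010" → 6 new (1, 1, 0, 0, 1, 0)
  "11010" → prefix "110" already present; 2 new (1, 0)
  "11011" → prefix "1101" already present; 1 new (1)
  "011001" → 6 new (0, 1, 1, 0, 0, 1)
  "01100001" → prefix "01100" already present; 3 new (0, 0, 1)
  "00" → prefix "0" already present; 1 new (0)
  "01101" → prefix "0110" already present; 1 new (1)
  "111" → prefix "11" already present; 1 new (1)
  "011010" → prefix "01101" already present; 1 new (0)
  "0111" → prefix "011" already present; 1 new (1)
  "011000010" → prefix "01100001" already present; 1 new (0)
  "0100" → prefix "01" already present; 2 new (0, 0)
  "1101110" → prefix "11011" already present; 2 new (1, 0)
Total nodes = 6 + 2 + 1 + 6 + 3 + 1 + 1 + 1 + 1 + 1 + 1 + 2 + 2 = 28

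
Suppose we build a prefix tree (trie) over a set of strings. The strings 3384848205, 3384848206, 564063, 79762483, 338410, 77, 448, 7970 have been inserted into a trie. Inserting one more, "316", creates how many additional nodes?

2

The longest prefix of "316" already in the trie is "3" (length 1).
New nodes needed: |"316"| − 1 = 3 − 1 = 2.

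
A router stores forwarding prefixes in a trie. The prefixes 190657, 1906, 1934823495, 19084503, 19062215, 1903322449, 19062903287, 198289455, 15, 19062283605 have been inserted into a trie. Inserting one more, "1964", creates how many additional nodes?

"19" is already a path in the trie; the remaining "64" must be added.
Each of the 2 remaining characters creates one node.

2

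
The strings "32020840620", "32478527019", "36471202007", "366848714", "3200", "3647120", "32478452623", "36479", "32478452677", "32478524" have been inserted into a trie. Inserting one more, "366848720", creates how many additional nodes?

2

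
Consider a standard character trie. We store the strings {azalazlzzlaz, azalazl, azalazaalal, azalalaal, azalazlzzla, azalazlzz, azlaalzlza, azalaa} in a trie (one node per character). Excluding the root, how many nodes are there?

For each word, the new-node count is its length minus the longest prefix already in the trie:
  "azalazlzzlaz" → 12 new (a, z, a, l, a, z, l, z, z, l, a, z)
  "azalazl" → prefix "azalazl" already present; 0 new (none)
  "azalazaalal" → prefix "azalaz" already present; 5 new (a, a, l, a, l)
  "azalalaal" → prefix "azala" already present; 4 new (l, a, a, l)
  "azalazlzzla" → prefix "azalazlzzla" already present; 0 new (none)
  "azalazlzz" → prefix "azalazlzz" already present; 0 new (none)
  "azlaalzlza" → prefix "az" already present; 8 new (l, a, a, l, z, l, z, a)
  "azalaa" → prefix "azala" already present; 1 new (a)
Total nodes = 12 + 0 + 5 + 4 + 0 + 0 + 8 + 1 = 30

30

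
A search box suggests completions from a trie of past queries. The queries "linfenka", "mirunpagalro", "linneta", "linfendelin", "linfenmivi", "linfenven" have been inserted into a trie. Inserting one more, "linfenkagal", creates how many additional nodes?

3

The longest prefix of "linfenkagal" already in the trie is "linfenka" (length 8).
So 11 − 8 = 3 new nodes.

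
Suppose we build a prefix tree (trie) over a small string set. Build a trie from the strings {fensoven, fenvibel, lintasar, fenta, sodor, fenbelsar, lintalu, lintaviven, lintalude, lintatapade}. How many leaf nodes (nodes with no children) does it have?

9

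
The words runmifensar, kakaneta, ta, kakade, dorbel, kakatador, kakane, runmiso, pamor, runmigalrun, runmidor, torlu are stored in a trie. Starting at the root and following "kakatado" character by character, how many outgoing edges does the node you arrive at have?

1

Walk "kakatado" from the root, arriving at one node.
Distinct next characters after "kakatado": r.
That node has 1 child edge.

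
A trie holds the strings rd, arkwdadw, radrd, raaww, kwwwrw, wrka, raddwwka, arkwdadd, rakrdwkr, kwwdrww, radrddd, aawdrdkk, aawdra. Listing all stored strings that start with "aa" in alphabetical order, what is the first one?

aawdra

DFS of the "aa" subtree visits, in order: "aawdra", "aawdrdkk"
Position 1: aawdra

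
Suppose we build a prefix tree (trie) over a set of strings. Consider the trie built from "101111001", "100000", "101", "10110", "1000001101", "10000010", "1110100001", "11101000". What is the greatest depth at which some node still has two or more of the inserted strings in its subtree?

The deepest shared node is where two words last agree before diverging.
e.g. "11101000" and "1110100001" share the prefix "11101000" of length 8; no pair shares a longer one.
Longest shared-prefix length: 8

8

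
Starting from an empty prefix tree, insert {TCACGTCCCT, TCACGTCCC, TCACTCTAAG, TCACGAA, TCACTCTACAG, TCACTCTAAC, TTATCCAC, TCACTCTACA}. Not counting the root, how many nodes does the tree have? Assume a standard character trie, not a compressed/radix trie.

Count nodes per top-level branch (shared prefixes stored once):
  'T'-branch (TCACGAA, TCACGTCCC, TCACGTCCCT, TCACTCTAAC, TCACTCTAAG, TCACTCTACA, TCACTCTACAG, TTATCCAC): 29 nodes
Sum: 29

29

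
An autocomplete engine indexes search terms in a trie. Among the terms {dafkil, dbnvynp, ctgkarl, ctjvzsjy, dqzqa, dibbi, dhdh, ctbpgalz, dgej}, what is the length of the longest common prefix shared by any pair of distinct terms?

2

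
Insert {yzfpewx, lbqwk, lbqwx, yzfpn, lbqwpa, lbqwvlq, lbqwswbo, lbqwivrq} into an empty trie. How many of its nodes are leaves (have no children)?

8

A leaf is a node with no children — equivalently, the end of a word that is not a proper prefix of any other stored word.
Those words: "lbqwivrq", "lbqwk", "lbqwpa", "lbqwswbo", "lbqwvlq", "lbqwx", "yzfpewx", "yzfpn"
Leaf count: 8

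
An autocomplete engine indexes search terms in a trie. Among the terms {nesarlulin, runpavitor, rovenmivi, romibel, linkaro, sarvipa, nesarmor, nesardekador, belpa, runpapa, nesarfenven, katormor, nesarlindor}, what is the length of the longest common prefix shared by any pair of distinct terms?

Equivalently: take the maximum, over all pairs, of their longest common prefix length.
"nesarlindor" and "nesarlulin" agree on "nesarl" (6 characters) before diverging; nothing deeper is shared.
Longest shared-prefix length: 6

6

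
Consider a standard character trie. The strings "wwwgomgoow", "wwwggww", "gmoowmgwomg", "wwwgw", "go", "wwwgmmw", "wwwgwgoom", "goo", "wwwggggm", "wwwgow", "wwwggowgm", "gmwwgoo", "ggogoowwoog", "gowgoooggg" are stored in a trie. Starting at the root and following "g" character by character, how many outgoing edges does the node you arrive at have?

Follow the path "g" to its node, then look at its outgoing edges.
Characters that immediately follow "g" among the stored strings: {g, m, o}.
That node has 3 child edges.

3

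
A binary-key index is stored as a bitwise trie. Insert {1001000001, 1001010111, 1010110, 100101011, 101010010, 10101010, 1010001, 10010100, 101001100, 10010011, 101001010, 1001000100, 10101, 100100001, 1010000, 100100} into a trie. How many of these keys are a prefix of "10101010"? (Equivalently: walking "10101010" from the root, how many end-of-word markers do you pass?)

2

Traverse "10101010" character by character; count nodes along the way that are marked as word ends.
Prefixes of the query that are stored words: "10101", "10101010"
Count: 2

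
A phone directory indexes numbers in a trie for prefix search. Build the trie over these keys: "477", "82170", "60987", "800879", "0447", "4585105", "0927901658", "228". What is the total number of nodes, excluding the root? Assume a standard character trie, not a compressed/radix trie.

Trie structure (* marks end of a word):
(root)
├─ 0
│  ├─ 4
│  │  └─ 4
│  │     └─ 7 *
│  └─ 9
│     └─ 2
│        └─ 7
│           └─ 9
│              └─ 0
│                 └─ 1
│                    └─ 6
│                       └─ 5
│                          └─ 8 *
├─ 2
│  └─ 2
│     └─ 8 *
├─ 4
│  ├─ 5
│  │  └─ 8
│  │     └─ 5
│  │        └─ 1
│  │           └─ 0
│  │              └─ 5 *
│  └─ 7
│     └─ 7 *
├─ 6
│  └─ 0
│     └─ 9
│        └─ 8
│           └─ 7 *
└─ 8
   ├─ 0
   │  └─ 0
   │     └─ 8
   │        └─ 7
   │           └─ 9 *
   └─ 2
      └─ 1
         └─ 7
            └─ 0 *
Counting every labelled node above: 40.

40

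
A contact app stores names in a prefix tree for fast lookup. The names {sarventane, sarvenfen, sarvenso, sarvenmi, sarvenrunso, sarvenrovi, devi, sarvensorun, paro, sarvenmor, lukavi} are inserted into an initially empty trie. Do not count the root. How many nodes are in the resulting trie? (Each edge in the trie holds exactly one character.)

Insert word by word; a character creates a node only if that edge doesn't already exist:
  "sarventane" → 10 new (s, a, r, v, e, n, t, a, n, e)
  "sarvenfen" → prefix "sarven" already present; 3 new (f, e, n)
  "sarvenso" → prefix "sarven" already present; 2 new (s, o)
  "sarvenmi" → prefix "sarven" already present; 2 new (m, i)
  "sarvenrunso" → prefix "sarven" already present; 5 new (r, u, n, s, o)
  "sarvenrovi" → prefix "sarvenr" already present; 3 new (o, v, i)
  "devi" → 4 new (d, e, v, i)
  "sarvensorun" → prefix "sarvenso" already present; 3 new (r, u, n)
  "paro" → 4 new (p, a, r, o)
  "sarvenmor" → prefix "sarvenm" already present; 2 new (o, r)
  "lukavi" → 6 new (l, u, k, a, v, i)
Total nodes = 10 + 3 + 2 + 2 + 5 + 3 + 4 + 3 + 4 + 2 + 6 = 44

44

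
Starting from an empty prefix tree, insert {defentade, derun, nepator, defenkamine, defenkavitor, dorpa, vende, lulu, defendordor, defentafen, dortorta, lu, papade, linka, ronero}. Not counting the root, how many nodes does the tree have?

73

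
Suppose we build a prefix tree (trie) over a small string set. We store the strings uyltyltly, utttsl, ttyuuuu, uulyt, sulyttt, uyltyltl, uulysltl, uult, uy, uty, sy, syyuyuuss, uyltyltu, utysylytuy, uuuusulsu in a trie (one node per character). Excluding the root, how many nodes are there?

Trace insertions, counting only characters that open a new branch:
  "uyltyltly" → 9 new (u, y, l, t, y, l, t, l, y)
  "utttsl" → prefix "u" already present; 5 new (t, t, t, s, l)
  "ttyuuuu" → 7 new (t, t, y, u, u, u, u)
  "uulyt" → prefix "u" already present; 4 new (u, l, y, t)
  "sulyttt" → 7 new (s, u, l, y, t, t, t)
  "uyltyltl" → prefix "uyltyltl" already present; 0 new (none)
  "uulysltl" → prefix "uuly" already present; 4 new (s, l, t, l)
  "uult" → prefix "uul" already present; 1 new (t)
  "uy" → prefix "uy" already present; 0 new (none)
  "uty" → prefix "ut" already present; 1 new (y)
  "sy" → prefix "s" already present; 1 new (y)
  "syyuyuuss" → prefix "sy" already present; 7 new (y, u, y, u, u, s, s)
  "uyltyltu" → prefix "uyltylt" already present; 1 new (u)
  "utysylytuy" → prefix "uty" already present; 7 new (s, y, l, y, t, u, y)
  "uuuusulsu" → prefix "uu" already present; 7 new (u, u, s, u, l, s, u)
Total nodes = 9 + 5 + 7 + 4 + 7 + 0 + 4 + 1 + 0 + 1 + 1 + 7 + 1 + 7 + 7 = 61

61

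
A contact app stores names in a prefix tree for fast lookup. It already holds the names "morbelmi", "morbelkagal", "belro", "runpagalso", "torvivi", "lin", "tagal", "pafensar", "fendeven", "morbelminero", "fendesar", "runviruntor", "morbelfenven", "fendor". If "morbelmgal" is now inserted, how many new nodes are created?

3

"morbelm" is already a path in the trie; the remaining "gal" must be added.
So 10 − 7 = 3 new nodes.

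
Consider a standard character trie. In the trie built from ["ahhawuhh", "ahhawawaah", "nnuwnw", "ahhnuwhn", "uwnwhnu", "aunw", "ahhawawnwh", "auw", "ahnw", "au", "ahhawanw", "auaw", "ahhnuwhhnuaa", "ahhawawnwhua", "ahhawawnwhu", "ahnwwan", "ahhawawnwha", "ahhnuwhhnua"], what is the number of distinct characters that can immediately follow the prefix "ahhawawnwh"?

The children of the "ahhawawnwh" node are the distinct next characters among strings starting with "ahhawawnwh".
Characters that immediately follow "ahhawawnwh" among the stored strings: {a, u}.
That node has 2 child edges.

2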